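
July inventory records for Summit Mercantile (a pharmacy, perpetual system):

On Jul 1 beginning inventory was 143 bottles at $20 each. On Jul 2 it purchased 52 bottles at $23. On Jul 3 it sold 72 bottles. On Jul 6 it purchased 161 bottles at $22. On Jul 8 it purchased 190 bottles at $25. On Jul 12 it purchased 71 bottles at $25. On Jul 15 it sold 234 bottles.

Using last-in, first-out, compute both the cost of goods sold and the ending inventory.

Jul 3, 72 sold [LIFO — newest first]: 52 @ $23 + 20 @ $20 = $1,596
Jul 15, 234 sold [LIFO — newest first]: 71 @ $25 + 163 @ $25 = $5,850
Total COGS = $1,596 + $5,850 = $7,446
Ending inventory: 123 @ $20 + 161 @ $22 + 27 @ $25 = $6,677

COGS = $7,446; ending inventory = $6,677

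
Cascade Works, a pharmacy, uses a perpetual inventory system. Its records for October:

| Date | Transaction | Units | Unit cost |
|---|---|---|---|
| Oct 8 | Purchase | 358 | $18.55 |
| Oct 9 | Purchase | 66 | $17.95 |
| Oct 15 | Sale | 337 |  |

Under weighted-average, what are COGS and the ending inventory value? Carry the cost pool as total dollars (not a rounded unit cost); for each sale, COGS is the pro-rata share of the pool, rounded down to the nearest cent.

After Oct 8: 358 on hand, pool $6,640.90 (≈ $18.5500 each)
After Oct 9: 424 on hand, pool $7,825.60 (≈ $18.4566 each)
Oct 15, sell 337: 337/424 × $7,825.60 → $6,219.87
Ending inventory (cost pool remaining) = $1,605.73
Check: goods available $7,825.60 = COGS $6,219.87 + ending $1,605.73

COGS = $6,219.87; ending inventory = $1,605.73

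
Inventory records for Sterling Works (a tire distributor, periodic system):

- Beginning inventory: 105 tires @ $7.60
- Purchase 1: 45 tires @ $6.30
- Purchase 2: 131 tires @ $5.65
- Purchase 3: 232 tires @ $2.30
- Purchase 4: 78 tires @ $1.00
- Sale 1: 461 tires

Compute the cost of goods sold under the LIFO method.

COGS = $1,477.75

Sale 1 (461) [LIFO — newest first]: 78 @ $1.00 + 232 @ $2.30 + 131 @ $5.65 + 20 @ $6.30 = $1,477.75
Ending inventory: 105 @ $7.60 + 25 @ $6.30 = $955.50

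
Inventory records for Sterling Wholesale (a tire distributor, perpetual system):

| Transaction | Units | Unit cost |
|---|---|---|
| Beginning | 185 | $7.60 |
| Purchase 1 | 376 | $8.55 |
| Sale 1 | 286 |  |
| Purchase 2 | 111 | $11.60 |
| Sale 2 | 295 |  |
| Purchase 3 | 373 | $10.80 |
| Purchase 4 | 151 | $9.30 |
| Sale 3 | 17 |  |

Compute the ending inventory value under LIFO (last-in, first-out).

Ending inventory = $5,966.20

Sale 1 (286) [LIFO — newest first]: 286 @ $8.55 = $2,445.30
Sale 2 (295) [LIFO — newest first]: 111 @ $11.60 + 90 @ $8.55 + 94 @ $7.60 = $2,771.50
Sale 3 (17) [LIFO — newest first]: 17 @ $9.30 = $158.10
Total COGS = $2,445.30 + $2,771.50 + $158.10 = $5,374.90
Ending inventory: 91 @ $7.60 + 373 @ $10.80 + 134 @ $9.30 = $5,966.20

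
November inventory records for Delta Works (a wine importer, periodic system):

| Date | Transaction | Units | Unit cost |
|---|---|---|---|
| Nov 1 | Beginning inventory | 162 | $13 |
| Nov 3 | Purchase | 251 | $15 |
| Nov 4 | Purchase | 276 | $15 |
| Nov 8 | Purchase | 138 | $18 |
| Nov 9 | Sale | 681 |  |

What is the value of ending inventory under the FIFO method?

Nov 9, 681 sold [FIFO — oldest first]: 162 @ $13 + 251 @ $15 + 268 @ $15 = $9,891
Ending inventory: 8 @ $15 + 138 @ $18 = $2,604

Ending inventory = $2,604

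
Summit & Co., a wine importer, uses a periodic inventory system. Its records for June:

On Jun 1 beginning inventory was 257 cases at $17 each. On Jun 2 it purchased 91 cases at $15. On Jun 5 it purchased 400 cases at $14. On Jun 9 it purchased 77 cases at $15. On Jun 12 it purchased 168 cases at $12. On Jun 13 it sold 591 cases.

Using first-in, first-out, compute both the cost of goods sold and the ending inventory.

Jun 13, 591 sold [FIFO — oldest first]: 257 @ $17 + 91 @ $15 + 243 @ $14 = $9,136
Ending inventory: 157 @ $14 + 77 @ $15 + 168 @ $12 = $5,369
Check: goods available $14,505 = COGS $9,136 + ending $5,369

COGS = $9,136; ending inventory = $5,369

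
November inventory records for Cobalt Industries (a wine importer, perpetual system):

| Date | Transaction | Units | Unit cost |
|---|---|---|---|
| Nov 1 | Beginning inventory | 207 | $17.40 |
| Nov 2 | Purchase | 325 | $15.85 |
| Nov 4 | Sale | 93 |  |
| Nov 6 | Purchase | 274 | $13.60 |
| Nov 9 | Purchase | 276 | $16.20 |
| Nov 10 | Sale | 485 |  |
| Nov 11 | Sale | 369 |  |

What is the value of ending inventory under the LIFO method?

Nov 4, 93 sold [LIFO — newest first]: 93 @ $15.85 = $1,474.05
Nov 10, 485 sold [LIFO — newest first]: 276 @ $16.20 + 209 @ $13.60 = $7,313.60
Nov 11, 369 sold [LIFO — newest first]: 65 @ $13.60 + 232 @ $15.85 + 72 @ $17.40 = $5,814.00
Total COGS = $1,474.05 + $7,313.60 + $5,814.00 = $14,601.65
Ending inventory: 135 @ $17.40 = $2,349.00

Ending inventory = $2,349.00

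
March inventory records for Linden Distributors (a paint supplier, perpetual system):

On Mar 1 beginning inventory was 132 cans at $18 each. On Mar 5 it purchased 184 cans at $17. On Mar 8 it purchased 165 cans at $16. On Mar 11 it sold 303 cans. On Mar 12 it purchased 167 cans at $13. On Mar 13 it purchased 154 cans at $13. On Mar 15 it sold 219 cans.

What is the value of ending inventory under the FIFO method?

Ending inventory = $3,640

Mar 11, 303 sold [FIFO — oldest first]: 132 @ $18 + 171 @ $17 = $5,283
Mar 15, 219 sold [FIFO — oldest first]: 13 @ $17 + 165 @ $16 + 41 @ $13 = $3,394
Total COGS = $5,283 + $3,394 = $8,677
Ending inventory: 126 @ $13 + 154 @ $13 = $3,640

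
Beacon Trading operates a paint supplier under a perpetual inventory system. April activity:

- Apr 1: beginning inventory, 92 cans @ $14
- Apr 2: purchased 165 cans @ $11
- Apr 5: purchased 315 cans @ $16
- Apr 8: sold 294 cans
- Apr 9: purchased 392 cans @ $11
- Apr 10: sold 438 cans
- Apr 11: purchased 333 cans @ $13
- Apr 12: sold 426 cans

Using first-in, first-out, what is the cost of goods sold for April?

Apr 8, 294 sold [FIFO — oldest first]: 92 @ $14 + 165 @ $11 + 37 @ $16 = $3,695
Apr 10, 438 sold [FIFO — oldest first]: 278 @ $16 + 160 @ $11 = $6,208
Apr 12, 426 sold [FIFO — oldest first]: 232 @ $11 + 194 @ $13 = $5,074
Total COGS = $3,695 + $6,208 + $5,074 = $14,977
Ending inventory: 139 @ $13 = $1,807

COGS = $14,977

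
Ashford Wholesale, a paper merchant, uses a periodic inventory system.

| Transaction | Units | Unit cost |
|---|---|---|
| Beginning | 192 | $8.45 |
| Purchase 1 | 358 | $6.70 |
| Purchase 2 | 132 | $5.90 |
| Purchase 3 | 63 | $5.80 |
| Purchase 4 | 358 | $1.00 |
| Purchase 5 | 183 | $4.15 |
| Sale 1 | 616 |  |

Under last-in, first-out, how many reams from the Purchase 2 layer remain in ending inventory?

Sale 1 (616) [LIFO — newest first]: 183 @ $4.15 + 358 @ $1.00 + 63 @ $5.80 + 12 @ $5.90 = $1,553.65
Ending inventory: 192 @ $8.45 + 358 @ $6.70 + 120 @ $5.90 = $4,729.00
Check: goods available $6,282.65 = COGS $1,553.65 + ending $4,729.00

120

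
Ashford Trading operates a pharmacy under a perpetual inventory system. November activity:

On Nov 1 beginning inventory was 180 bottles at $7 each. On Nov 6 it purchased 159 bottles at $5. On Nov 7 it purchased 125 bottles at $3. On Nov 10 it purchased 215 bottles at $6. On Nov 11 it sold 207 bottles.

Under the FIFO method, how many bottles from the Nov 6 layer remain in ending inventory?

Nov 11, 207 sold [FIFO — oldest first]: 180 @ $7 + 27 @ $5 = $1,395
Ending inventory: 132 @ $5 + 125 @ $3 + 215 @ $6 = $2,325
Check: goods available $3,720 = COGS $1,395 + ending $2,325

132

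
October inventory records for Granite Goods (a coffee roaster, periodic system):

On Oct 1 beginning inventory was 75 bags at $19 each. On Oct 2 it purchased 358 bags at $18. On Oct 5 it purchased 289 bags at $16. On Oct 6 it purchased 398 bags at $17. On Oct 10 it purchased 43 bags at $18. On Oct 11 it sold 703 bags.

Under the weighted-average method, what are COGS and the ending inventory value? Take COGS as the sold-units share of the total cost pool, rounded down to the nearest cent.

Oct 11, sell 703: 703/1163 × $20,033.00 → $12,109.37
Ending inventory (cost pool remaining) = $7,923.63
Check: goods available $20,033.00 = COGS $12,109.37 + ending $7,923.63

COGS = $12,109.37; ending inventory = $7,923.63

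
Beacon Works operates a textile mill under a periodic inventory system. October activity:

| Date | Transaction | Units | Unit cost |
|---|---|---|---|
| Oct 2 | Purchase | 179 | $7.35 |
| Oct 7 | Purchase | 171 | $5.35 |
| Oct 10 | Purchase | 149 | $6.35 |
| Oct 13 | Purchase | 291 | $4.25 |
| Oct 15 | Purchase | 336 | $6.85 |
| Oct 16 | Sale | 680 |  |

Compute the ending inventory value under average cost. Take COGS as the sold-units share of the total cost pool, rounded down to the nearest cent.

Oct 16, sell 680: 680/1126 × $6,715.00 → $4,055.23
Ending inventory (cost pool remaining) = $2,659.77
Check: goods available $6,715.00 = COGS $4,055.23 + ending $2,659.77

Ending inventory = $2,659.77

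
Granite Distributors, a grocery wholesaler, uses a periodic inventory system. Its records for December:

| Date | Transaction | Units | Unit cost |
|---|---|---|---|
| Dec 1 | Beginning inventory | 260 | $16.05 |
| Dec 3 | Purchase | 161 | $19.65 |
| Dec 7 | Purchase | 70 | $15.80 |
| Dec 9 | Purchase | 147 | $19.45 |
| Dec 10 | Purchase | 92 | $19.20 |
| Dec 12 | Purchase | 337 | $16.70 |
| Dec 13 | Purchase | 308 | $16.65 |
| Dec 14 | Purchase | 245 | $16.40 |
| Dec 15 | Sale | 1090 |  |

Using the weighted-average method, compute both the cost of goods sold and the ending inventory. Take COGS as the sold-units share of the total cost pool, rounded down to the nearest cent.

COGS = $18,733.39; ending inventory = $9,108.91

Dec 15, sell 1090: 1090/1620 × $27,842.30 → $18,733.39
Ending inventory (cost pool remaining) = $9,108.91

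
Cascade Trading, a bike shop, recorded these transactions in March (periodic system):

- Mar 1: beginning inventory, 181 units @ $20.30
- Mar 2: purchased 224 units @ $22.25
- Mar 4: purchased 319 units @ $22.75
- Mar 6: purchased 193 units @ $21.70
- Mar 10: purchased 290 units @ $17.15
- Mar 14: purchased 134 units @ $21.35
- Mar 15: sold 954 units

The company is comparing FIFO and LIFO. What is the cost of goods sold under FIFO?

COGS = $20,738.20

FIFO COGS: 181 @ $20.30 + 224 @ $22.25 + 319 @ $22.75 + 193 @ $21.70 + 37 @ $17.15 = $20,738.20
LIFO COGS: 134 @ $21.35 + 290 @ $17.15 + 193 @ $21.70 + 319 @ $22.75 + 18 @ $22.25 = $19,680.25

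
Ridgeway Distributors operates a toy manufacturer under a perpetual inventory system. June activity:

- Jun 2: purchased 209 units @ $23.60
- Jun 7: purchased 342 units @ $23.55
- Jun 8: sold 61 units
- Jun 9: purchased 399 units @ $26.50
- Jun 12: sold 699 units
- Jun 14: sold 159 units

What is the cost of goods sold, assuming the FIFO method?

COGS = $22,738.50

Jun 8, 61 sold [FIFO — oldest first]: 61 @ $23.60 = $1,439.60
Jun 12, 699 sold [FIFO — oldest first]: 148 @ $23.60 + 342 @ $23.55 + 209 @ $26.50 = $17,085.40
Jun 14, 159 sold [FIFO — oldest first]: 159 @ $26.50 = $4,213.50
Total COGS = $1,439.60 + $17,085.40 + $4,213.50 = $22,738.50
Ending inventory: 31 @ $26.50 = $821.50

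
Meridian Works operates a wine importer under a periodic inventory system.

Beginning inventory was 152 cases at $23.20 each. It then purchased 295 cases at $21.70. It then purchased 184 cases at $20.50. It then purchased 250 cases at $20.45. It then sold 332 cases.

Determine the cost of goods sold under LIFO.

Sale 1 (332) [LIFO — newest first]: 250 @ $20.45 + 82 @ $20.50 = $6,793.50
Ending inventory: 152 @ $23.20 + 295 @ $21.70 + 102 @ $20.50 = $12,018.90

COGS = $6,793.50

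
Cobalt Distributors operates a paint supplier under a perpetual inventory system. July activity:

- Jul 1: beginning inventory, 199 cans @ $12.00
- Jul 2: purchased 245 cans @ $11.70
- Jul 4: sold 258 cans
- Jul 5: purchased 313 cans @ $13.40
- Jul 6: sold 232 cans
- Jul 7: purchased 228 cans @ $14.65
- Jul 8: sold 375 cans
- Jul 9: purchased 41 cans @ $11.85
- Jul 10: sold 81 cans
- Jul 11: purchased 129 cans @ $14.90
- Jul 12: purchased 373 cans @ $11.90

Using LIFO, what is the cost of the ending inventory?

Jul 4, 258 sold [LIFO — newest first]: 245 @ $11.70 + 13 @ $12.00 = $3,022.50
Jul 6, 232 sold [LIFO — newest first]: 232 @ $13.40 = $3,108.80
Jul 8, 375 sold [LIFO — newest first]: 228 @ $14.65 + 81 @ $13.40 + 66 @ $12.00 = $5,217.60
Jul 10, 81 sold [LIFO — newest first]: 41 @ $11.85 + 40 @ $12.00 = $965.85
Total COGS = $3,022.50 + $3,108.80 + $5,217.60 + $965.85 = $12,314.75
Ending inventory: 80 @ $12.00 + 129 @ $14.90 + 373 @ $11.90 = $7,320.80
Check: goods available $19,635.55 = COGS $12,314.75 + ending $7,320.80

Ending inventory = $7,320.80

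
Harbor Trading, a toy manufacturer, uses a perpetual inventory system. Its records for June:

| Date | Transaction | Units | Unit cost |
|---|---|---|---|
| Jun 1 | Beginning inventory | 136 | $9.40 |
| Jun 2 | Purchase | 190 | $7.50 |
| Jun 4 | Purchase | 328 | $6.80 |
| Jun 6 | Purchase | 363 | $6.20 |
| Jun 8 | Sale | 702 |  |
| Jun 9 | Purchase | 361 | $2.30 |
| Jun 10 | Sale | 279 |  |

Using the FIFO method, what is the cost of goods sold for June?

COGS = $6,961.20

Jun 8, 702 sold [FIFO — oldest first]: 136 @ $9.40 + 190 @ $7.50 + 328 @ $6.80 + 48 @ $6.20 = $5,231.40
Jun 10, 279 sold [FIFO — oldest first]: 279 @ $6.20 = $1,729.80
Total COGS = $5,231.40 + $1,729.80 = $6,961.20
Ending inventory: 36 @ $6.20 + 361 @ $2.30 = $1,053.50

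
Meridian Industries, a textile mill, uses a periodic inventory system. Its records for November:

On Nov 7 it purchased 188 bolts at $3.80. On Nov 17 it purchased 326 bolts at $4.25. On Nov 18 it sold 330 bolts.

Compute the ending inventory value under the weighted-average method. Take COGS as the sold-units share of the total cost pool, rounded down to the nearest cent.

Ending inventory = $751.72

Nov 18, sell 330: 330/514 × $2,099.90 → $1,348.18
Ending inventory (cost pool remaining) = $751.72
Check: goods available $2,099.90 = COGS $1,348.18 + ending $751.72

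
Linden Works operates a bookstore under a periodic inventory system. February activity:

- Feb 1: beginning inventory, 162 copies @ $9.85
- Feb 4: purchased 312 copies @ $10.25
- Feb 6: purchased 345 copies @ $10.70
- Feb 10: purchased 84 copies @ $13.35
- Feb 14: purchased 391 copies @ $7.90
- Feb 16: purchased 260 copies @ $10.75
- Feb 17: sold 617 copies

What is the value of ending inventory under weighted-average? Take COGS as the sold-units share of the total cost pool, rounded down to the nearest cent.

Ending inventory = $9,340.16

Feb 17, sell 617: 617/1554 × $15,490.50 → $6,150.34
Ending inventory (cost pool remaining) = $9,340.16
Check: goods available $15,490.50 = COGS $6,150.34 + ending $9,340.16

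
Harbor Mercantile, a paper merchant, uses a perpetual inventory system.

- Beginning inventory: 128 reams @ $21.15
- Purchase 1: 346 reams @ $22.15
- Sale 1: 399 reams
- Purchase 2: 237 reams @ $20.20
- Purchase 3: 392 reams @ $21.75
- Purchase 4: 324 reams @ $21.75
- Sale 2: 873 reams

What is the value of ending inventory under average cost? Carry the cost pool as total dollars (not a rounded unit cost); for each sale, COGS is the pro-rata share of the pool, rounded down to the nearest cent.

Ending inventory = $3,317.34

After Beginning: 128 on hand, pool $2,707.20 (≈ $21.1500 each)
After Purchase 1: 474 on hand, pool $10,371.10 (≈ $21.8800 each)
Sale 1, sell 399: 399/474 × $10,371.10 → $8,730.10
After Purchase 2: 312 on hand, pool $6,428.40 (≈ $20.6038 each)
After Purchase 3: 704 on hand, pool $14,954.40 (≈ $21.2420 each)
After Purchase 4: 1028 on hand, pool $22,001.40 (≈ $21.4021 each)
Sale 2, sell 873: 873/1028 × $22,001.40 → $18,684.06
Total COGS = $8,730.10 + $18,684.06 = $27,414.16
Ending inventory (cost pool remaining) = $3,317.34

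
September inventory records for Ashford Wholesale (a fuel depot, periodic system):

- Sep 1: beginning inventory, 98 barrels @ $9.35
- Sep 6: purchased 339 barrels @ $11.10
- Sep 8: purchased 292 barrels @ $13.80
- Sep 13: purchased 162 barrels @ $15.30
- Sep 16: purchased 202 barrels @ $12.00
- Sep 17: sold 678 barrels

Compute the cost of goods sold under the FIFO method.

Sep 17, 678 sold [FIFO — oldest first]: 98 @ $9.35 + 339 @ $11.10 + 241 @ $13.80 = $8,005.00
Ending inventory: 51 @ $13.80 + 162 @ $15.30 + 202 @ $12.00 = $5,606.40

COGS = $8,005.00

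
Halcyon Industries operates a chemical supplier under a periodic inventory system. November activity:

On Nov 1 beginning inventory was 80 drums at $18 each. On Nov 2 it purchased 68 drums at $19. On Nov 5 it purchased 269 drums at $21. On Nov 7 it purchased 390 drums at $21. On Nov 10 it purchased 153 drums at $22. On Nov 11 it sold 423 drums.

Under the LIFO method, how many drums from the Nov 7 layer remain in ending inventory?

Nov 11, 423 sold [LIFO — newest first]: 153 @ $22 + 270 @ $21 = $9,036
Ending inventory: 80 @ $18 + 68 @ $19 + 269 @ $21 + 120 @ $21 = $10,901

120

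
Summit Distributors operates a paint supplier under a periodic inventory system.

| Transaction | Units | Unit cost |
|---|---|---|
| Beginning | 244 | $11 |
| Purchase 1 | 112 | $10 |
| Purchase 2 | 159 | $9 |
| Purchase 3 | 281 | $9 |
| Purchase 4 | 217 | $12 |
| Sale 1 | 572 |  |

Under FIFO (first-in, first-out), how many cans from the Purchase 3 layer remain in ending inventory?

224

Sale 1 (572) [FIFO — oldest first]: 244 @ $11 + 112 @ $10 + 159 @ $9 + 57 @ $9 = $5,748
Ending inventory: 224 @ $9 + 217 @ $12 = $4,620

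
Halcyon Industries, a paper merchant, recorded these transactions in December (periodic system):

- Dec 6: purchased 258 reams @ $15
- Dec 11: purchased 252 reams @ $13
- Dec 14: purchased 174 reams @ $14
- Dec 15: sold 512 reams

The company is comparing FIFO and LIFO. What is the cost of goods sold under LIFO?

FIFO COGS: 258 @ $15 + 252 @ $13 + 2 @ $14 = $7,174
LIFO COGS: 174 @ $14 + 252 @ $13 + 86 @ $15 = $7,002

COGS = $7,002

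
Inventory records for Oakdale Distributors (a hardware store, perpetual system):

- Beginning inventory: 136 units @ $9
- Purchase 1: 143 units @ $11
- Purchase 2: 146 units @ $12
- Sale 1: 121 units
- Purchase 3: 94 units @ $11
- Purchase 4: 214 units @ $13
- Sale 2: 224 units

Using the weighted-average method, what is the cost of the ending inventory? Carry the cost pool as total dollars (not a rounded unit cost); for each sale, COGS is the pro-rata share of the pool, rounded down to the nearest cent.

After Beginning: 136 on hand, pool $1,224.00 (≈ $9.0000 each)
After Purchase 1: 279 on hand, pool $2,797.00 (≈ $10.0251 each)
After Purchase 2: 425 on hand, pool $4,549.00 (≈ $10.7035 each)
Sale 1, sell 121: 121/425 × $4,549.00 → $1,295.12
After Purchase 3: 398 on hand, pool $4,287.88 (≈ $10.7736 each)
After Purchase 4: 612 on hand, pool $7,069.88 (≈ $11.5521 each)
Sale 2, sell 224: 224/612 × $7,069.88 → $2,587.66
Total COGS = $1,295.12 + $2,587.66 = $3,882.78
Ending inventory (cost pool remaining) = $4,482.22

Ending inventory = $4,482.22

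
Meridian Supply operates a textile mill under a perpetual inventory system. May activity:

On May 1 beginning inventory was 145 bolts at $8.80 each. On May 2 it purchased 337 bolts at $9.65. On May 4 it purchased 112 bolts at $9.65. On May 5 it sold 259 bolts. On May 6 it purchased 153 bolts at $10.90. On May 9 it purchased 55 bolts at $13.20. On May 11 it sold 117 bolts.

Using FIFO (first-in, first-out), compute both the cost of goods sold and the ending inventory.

COGS = $3,505.15; ending inventory = $4,497.40

May 5, 259 sold [FIFO — oldest first]: 145 @ $8.80 + 114 @ $9.65 = $2,376.10
May 11, 117 sold [FIFO — oldest first]: 117 @ $9.65 = $1,129.05
Total COGS = $2,376.10 + $1,129.05 = $3,505.15
Ending inventory: 106 @ $9.65 + 112 @ $9.65 + 153 @ $10.90 + 55 @ $13.20 = $4,497.40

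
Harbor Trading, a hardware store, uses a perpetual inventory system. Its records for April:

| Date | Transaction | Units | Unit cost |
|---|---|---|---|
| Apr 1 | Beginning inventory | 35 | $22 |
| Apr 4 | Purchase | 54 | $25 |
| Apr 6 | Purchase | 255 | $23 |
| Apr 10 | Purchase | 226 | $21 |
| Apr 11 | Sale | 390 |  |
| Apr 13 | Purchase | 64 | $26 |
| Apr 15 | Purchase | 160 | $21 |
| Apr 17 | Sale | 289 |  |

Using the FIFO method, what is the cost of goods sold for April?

COGS = $15,340

Apr 11, 390 sold [FIFO — oldest first]: 35 @ $22 + 54 @ $25 + 255 @ $23 + 46 @ $21 = $8,951
Apr 17, 289 sold [FIFO — oldest first]: 180 @ $21 + 64 @ $26 + 45 @ $21 = $6,389
Total COGS = $8,951 + $6,389 = $15,340
Ending inventory: 115 @ $21 = $2,415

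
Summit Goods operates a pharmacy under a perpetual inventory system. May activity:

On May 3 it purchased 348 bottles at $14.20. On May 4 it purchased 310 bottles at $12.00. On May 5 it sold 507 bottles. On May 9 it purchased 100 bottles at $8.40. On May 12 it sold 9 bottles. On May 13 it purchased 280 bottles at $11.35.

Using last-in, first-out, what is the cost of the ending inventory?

May 5, 507 sold [LIFO — newest first]: 310 @ $12.00 + 197 @ $14.20 = $6,517.40
May 12, 9 sold [LIFO — newest first]: 9 @ $8.40 = $75.60
Total COGS = $6,517.40 + $75.60 = $6,593.00
Ending inventory: 151 @ $14.20 + 91 @ $8.40 + 280 @ $11.35 = $6,086.60

Ending inventory = $6,086.60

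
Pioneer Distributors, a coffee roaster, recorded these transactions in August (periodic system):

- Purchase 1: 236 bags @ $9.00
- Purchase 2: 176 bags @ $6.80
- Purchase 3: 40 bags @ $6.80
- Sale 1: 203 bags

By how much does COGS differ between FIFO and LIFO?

$446.60

FIFO COGS: 203 @ $9.00 = $1,827.00
LIFO COGS: 40 @ $6.80 + 163 @ $6.80 = $1,380.40
Difference = |$1,827.00 − $1,380.40| = $446.60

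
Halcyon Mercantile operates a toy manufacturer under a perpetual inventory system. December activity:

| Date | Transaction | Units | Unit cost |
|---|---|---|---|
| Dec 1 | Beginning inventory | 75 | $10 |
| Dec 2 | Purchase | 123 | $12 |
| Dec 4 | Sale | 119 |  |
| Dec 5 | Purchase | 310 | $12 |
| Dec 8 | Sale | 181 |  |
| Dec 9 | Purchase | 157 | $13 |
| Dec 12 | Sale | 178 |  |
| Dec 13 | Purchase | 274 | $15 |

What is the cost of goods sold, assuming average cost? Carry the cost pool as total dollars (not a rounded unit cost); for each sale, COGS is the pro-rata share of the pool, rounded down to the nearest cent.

After Dec 1: 75 on hand, pool $750.00 (≈ $10.0000 each)
After Dec 2: 198 on hand, pool $2,226.00 (≈ $11.2424 each)
Dec 4, sell 119: 119/198 × $2,226.00 → $1,337.84
After Dec 5: 389 on hand, pool $4,608.16 (≈ $11.8462 each)
Dec 8, sell 181: 181/389 × $4,608.16 → $2,144.15
After Dec 9: 365 on hand, pool $4,505.01 (≈ $12.3425 each)
Dec 12, sell 178: 178/365 × $4,505.01 → $2,196.96
After Dec 13: 461 on hand, pool $6,418.05 (≈ $13.9220 each)
Total COGS = $1,337.84 + $2,144.15 + $2,196.96 = $5,678.95
Ending inventory (cost pool remaining) = $6,418.05
Check: goods available $12,097.00 = COGS $5,678.95 + ending $6,418.05

COGS = $5,678.95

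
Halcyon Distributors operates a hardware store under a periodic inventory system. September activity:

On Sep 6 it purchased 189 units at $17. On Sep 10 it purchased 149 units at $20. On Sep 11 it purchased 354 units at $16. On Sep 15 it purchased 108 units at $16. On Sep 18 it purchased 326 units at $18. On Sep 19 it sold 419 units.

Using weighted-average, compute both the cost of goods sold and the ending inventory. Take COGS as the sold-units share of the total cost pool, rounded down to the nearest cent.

COGS = $7,238.72; ending inventory = $12,214.28

Sep 19, sell 419: 419/1126 × $19,453.00 → $7,238.72
Ending inventory (cost pool remaining) = $12,214.28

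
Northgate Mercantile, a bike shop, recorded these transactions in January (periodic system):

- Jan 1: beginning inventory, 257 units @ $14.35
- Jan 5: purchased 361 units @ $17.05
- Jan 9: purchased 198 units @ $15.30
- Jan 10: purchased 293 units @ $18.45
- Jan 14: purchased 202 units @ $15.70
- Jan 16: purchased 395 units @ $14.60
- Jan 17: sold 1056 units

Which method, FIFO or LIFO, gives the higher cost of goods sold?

FIFO

FIFO COGS: 257 @ $14.35 + 361 @ $17.05 + 198 @ $15.30 + 240 @ $18.45 = $17,300.40
LIFO COGS: 395 @ $14.60 + 202 @ $15.70 + 293 @ $18.45 + 166 @ $15.30 = $16,884.05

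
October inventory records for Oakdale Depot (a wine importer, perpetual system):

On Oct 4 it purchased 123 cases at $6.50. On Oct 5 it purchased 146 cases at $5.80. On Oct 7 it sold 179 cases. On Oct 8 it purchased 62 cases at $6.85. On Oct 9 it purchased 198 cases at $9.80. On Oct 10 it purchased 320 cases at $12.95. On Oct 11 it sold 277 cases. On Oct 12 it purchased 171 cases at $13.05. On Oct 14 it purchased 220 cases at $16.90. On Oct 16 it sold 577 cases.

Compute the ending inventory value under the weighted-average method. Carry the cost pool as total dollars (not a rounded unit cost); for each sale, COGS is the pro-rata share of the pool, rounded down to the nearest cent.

Ending inventory = $2,664.25

After Oct 4: 123 on hand, pool $799.50 (≈ $6.5000 each)
After Oct 5: 269 on hand, pool $1,646.30 (≈ $6.1201 each)
Oct 7, sell 179: 179/269 × $1,646.30 → $1,095.49
After Oct 8: 152 on hand, pool $975.51 (≈ $6.4178 each)
After Oct 9: 350 on hand, pool $2,915.91 (≈ $8.3312 each)
After Oct 10: 670 on hand, pool $7,059.91 (≈ $10.5372 each)
Oct 11, sell 277: 277/670 × $7,059.91 → $2,918.79
After Oct 12: 564 on hand, pool $6,372.67 (≈ $11.2991 each)
After Oct 14: 784 on hand, pool $10,090.67 (≈ $12.8708 each)
Oct 16, sell 577: 577/784 × $10,090.67 → $7,426.42
Total COGS = $1,095.49 + $2,918.79 + $7,426.42 = $11,440.70
Ending inventory (cost pool remaining) = $2,664.25
Check: goods available $14,104.95 = COGS $11,440.70 + ending $2,664.25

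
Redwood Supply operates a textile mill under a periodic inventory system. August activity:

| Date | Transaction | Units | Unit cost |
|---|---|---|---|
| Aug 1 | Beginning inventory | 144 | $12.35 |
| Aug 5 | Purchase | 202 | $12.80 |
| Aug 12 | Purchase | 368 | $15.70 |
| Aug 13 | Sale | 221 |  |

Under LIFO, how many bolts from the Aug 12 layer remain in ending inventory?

Aug 13, 221 sold [LIFO — newest first]: 221 @ $15.70 = $3,469.70
Ending inventory: 144 @ $12.35 + 202 @ $12.80 + 147 @ $15.70 = $6,671.90
Check: goods available $10,141.60 = COGS $3,469.70 + ending $6,671.90

147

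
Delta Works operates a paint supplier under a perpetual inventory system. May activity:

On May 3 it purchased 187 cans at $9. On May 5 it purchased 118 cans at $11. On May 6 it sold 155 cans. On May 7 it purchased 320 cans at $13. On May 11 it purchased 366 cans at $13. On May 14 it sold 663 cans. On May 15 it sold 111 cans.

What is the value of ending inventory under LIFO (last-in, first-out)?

May 6, 155 sold [LIFO — newest first]: 118 @ $11 + 37 @ $9 = $1,631
May 14, 663 sold [LIFO — newest first]: 366 @ $13 + 297 @ $13 = $8,619
May 15, 111 sold [LIFO — newest first]: 23 @ $13 + 88 @ $9 = $1,091
Total COGS = $1,631 + $8,619 + $1,091 = $11,341
Ending inventory: 62 @ $9 = $558
Check: goods available $11,899 = COGS $11,341 + ending $558

Ending inventory = $558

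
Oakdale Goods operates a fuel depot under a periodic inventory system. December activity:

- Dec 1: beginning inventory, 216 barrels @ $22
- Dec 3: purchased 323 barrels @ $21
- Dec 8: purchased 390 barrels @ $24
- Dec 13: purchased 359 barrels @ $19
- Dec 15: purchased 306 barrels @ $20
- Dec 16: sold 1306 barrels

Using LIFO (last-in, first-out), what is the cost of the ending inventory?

Ending inventory = $6,264

Dec 16, 1306 sold [LIFO — newest first]: 306 @ $20 + 359 @ $19 + 390 @ $24 + 251 @ $21 = $27,572
Ending inventory: 216 @ $22 + 72 @ $21 = $6,264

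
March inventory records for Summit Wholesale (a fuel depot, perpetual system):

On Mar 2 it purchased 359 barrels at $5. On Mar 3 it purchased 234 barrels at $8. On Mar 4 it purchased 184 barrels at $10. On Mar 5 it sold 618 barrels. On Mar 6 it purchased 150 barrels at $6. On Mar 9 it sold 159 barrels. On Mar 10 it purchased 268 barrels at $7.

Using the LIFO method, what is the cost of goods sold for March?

Mar 5, 618 sold [LIFO — newest first]: 184 @ $10 + 234 @ $8 + 200 @ $5 = $4,712
Mar 9, 159 sold [LIFO — newest first]: 150 @ $6 + 9 @ $5 = $945
Total COGS = $4,712 + $945 = $5,657
Ending inventory: 150 @ $5 + 268 @ $7 = $2,626

COGS = $5,657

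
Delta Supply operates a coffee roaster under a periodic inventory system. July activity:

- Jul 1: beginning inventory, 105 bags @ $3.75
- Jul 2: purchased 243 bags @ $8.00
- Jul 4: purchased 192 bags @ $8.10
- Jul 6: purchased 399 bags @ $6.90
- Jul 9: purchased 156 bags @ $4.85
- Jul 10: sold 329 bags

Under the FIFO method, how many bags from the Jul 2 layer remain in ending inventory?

Jul 10, 329 sold [FIFO — oldest first]: 105 @ $3.75 + 224 @ $8.00 = $2,185.75
Ending inventory: 19 @ $8.00 + 192 @ $8.10 + 399 @ $6.90 + 156 @ $4.85 = $5,216.90

19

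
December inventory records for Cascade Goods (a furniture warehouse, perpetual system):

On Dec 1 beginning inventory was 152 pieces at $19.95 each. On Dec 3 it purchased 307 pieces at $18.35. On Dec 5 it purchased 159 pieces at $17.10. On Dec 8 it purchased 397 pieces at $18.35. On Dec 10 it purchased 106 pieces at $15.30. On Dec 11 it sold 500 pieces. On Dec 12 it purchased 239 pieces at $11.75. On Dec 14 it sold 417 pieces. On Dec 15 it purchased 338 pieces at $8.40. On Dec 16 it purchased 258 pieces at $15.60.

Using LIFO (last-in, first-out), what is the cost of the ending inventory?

Ending inventory = $15,236.25

Dec 11, 500 sold [LIFO — newest first]: 106 @ $15.30 + 394 @ $18.35 = $8,851.70
Dec 14, 417 sold [LIFO — newest first]: 239 @ $11.75 + 3 @ $18.35 + 159 @ $17.10 + 16 @ $18.35 = $5,875.80
Total COGS = $8,851.70 + $5,875.80 = $14,727.50
Ending inventory: 152 @ $19.95 + 291 @ $18.35 + 338 @ $8.40 + 258 @ $15.60 = $15,236.25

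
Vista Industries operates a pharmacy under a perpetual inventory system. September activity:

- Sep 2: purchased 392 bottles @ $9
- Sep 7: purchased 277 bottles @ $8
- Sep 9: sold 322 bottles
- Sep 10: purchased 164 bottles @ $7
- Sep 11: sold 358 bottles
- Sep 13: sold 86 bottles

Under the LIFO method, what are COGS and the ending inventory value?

Sep 9, 322 sold [LIFO — newest first]: 277 @ $8 + 45 @ $9 = $2,621
Sep 11, 358 sold [LIFO — newest first]: 164 @ $7 + 194 @ $9 = $2,894
Sep 13, 86 sold [LIFO — newest first]: 86 @ $9 = $774
Total COGS = $2,621 + $2,894 + $774 = $6,289
Ending inventory: 67 @ $9 = $603

COGS = $6,289; ending inventory = $603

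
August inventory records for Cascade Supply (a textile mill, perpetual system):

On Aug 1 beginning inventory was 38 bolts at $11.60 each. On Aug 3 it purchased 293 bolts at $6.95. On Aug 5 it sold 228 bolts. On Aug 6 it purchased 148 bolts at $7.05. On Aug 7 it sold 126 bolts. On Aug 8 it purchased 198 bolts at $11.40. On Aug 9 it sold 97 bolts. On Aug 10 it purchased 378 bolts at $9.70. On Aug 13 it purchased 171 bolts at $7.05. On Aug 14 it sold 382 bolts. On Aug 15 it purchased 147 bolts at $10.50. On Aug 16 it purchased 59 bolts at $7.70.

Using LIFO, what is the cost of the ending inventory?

Aug 5, 228 sold [LIFO — newest first]: 228 @ $6.95 = $1,584.60
Aug 7, 126 sold [LIFO — newest first]: 126 @ $7.05 = $888.30
Aug 9, 97 sold [LIFO — newest first]: 97 @ $11.40 = $1,105.80
Aug 14, 382 sold [LIFO — newest first]: 171 @ $7.05 + 211 @ $9.70 = $3,252.25
Total COGS = $1,584.60 + $888.30 + $1,105.80 + $3,252.25 = $6,830.95
Ending inventory: 38 @ $11.60 + 65 @ $6.95 + 22 @ $7.05 + 101 @ $11.40 + 167 @ $9.70 + 147 @ $10.50 + 59 @ $7.70 = $5,816.75
Check: goods available $12,647.70 = COGS $6,830.95 + ending $5,816.75

Ending inventory = $5,816.75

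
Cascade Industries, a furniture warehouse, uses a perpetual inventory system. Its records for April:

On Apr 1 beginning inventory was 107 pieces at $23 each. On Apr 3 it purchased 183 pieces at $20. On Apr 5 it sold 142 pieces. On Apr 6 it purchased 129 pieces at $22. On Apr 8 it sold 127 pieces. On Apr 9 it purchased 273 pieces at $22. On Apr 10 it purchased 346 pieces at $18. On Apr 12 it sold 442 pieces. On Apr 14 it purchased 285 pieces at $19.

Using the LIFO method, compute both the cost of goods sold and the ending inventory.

COGS = $13,974; ending inventory = $12,634

Apr 5, 142 sold [LIFO — newest first]: 142 @ $20 = $2,840
Apr 8, 127 sold [LIFO — newest first]: 127 @ $22 = $2,794
Apr 12, 442 sold [LIFO — newest first]: 346 @ $18 + 96 @ $22 = $8,340
Total COGS = $2,840 + $2,794 + $8,340 = $13,974
Ending inventory: 107 @ $23 + 41 @ $20 + 2 @ $22 + 177 @ $22 + 285 @ $19 = $12,634
Check: goods available $26,608 = COGS $13,974 + ending $12,634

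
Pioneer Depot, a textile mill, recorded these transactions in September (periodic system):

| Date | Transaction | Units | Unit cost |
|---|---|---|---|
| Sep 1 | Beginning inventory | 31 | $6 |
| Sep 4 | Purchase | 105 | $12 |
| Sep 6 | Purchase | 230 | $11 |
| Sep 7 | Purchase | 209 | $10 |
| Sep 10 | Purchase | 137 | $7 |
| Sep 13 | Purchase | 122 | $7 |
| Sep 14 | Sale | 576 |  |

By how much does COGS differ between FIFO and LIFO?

FIFO COGS: 31 @ $6 + 105 @ $12 + 230 @ $11 + 209 @ $10 + 1 @ $7 = $6,073
LIFO COGS: 122 @ $7 + 137 @ $7 + 209 @ $10 + 108 @ $11 = $5,091
Difference = |$6,073 − $5,091| = $982

$982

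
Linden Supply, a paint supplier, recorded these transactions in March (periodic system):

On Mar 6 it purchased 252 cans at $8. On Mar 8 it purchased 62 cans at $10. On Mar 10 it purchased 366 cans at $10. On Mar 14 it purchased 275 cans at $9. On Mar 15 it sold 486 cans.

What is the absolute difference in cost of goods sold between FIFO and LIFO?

$229

FIFO COGS: 252 @ $8 + 62 @ $10 + 172 @ $10 = $4,356
LIFO COGS: 275 @ $9 + 211 @ $10 = $4,585
Difference = |$4,356 − $4,585| = $229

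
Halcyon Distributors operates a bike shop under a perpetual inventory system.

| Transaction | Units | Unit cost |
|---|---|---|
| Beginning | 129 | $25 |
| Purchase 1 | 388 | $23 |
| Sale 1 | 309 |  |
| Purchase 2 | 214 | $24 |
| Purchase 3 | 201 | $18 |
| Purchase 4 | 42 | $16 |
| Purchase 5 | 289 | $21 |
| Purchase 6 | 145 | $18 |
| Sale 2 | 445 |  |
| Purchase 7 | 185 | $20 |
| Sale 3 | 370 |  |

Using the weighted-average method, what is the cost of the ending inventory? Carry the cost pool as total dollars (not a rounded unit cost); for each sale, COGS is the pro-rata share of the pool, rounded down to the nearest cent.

After Beginning: 129 on hand, pool $3,225.00 (≈ $25.0000 each)
After Purchase 1: 517 on hand, pool $12,149.00 (≈ $23.4990 each)
Sale 1, sell 309: 309/517 × $12,149.00 → $7,261.20
After Purchase 2: 422 on hand, pool $10,023.80 (≈ $23.7531 each)
After Purchase 3: 623 on hand, pool $13,641.80 (≈ $21.8970 each)
After Purchase 4: 665 on hand, pool $14,313.80 (≈ $21.5245 each)
After Purchase 5: 954 on hand, pool $20,382.80 (≈ $21.3656 each)
After Purchase 6: 1099 on hand, pool $22,992.80 (≈ $20.9216 each)
Sale 2, sell 445: 445/1099 × $22,992.80 → $9,310.09
After Purchase 7: 839 on hand, pool $17,382.71 (≈ $20.7184 each)
Sale 3, sell 370: 370/839 × $17,382.71 → $7,665.79
Total COGS = $7,261.20 + $9,310.09 + $7,665.79 = $24,237.08
Ending inventory (cost pool remaining) = $9,716.92

Ending inventory = $9,716.92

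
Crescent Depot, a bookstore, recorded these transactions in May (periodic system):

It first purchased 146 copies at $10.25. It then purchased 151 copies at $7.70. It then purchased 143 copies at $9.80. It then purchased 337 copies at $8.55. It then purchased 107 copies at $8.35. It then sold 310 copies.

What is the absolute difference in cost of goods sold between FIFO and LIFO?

FIFO COGS: 146 @ $10.25 + 151 @ $7.70 + 13 @ $9.80 = $2,786.60
LIFO COGS: 107 @ $8.35 + 203 @ $8.55 = $2,629.10
Difference = |$2,786.60 − $2,629.10| = $157.50

$157.50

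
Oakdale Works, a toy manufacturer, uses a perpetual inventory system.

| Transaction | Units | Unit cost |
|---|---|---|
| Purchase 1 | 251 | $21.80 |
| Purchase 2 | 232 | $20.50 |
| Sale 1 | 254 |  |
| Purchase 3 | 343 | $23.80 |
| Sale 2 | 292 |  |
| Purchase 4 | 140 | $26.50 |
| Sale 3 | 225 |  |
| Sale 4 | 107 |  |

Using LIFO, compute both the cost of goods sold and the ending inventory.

Sale 1 (254) [LIFO — newest first]: 232 @ $20.50 + 22 @ $21.80 = $5,235.60
Sale 2 (292) [LIFO — newest first]: 292 @ $23.80 = $6,949.60
Sale 3 (225) [LIFO — newest first]: 140 @ $26.50 + 51 @ $23.80 + 34 @ $21.80 = $5,665.00
Sale 4 (107) [LIFO — newest first]: 107 @ $21.80 = $2,332.60
Total COGS = $5,235.60 + $6,949.60 + $5,665.00 + $2,332.60 = $20,182.80
Ending inventory: 88 @ $21.80 = $1,918.40
Check: goods available $22,101.20 = COGS $20,182.80 + ending $1,918.40

COGS = $20,182.80; ending inventory = $1,918.40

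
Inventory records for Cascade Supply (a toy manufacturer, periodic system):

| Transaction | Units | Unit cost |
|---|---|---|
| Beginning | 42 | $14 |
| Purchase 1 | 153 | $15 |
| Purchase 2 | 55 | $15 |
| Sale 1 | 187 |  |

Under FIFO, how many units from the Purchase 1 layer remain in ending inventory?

8

Sale 1 (187) [FIFO — oldest first]: 42 @ $14 + 145 @ $15 = $2,763
Ending inventory: 8 @ $15 + 55 @ $15 = $945
Check: goods available $3,708 = COGS $2,763 + ending $945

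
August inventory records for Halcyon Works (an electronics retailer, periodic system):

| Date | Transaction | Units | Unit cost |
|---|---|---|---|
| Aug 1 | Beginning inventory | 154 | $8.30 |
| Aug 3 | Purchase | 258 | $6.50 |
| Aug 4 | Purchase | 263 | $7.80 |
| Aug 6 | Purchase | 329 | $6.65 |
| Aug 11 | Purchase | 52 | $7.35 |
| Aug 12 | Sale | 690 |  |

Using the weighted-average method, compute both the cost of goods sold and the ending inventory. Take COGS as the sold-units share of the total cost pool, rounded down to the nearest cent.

Aug 12, sell 690: 690/1056 × $7,576.65 → $4,950.65
Ending inventory (cost pool remaining) = $2,626.00

COGS = $4,950.65; ending inventory = $2,626.00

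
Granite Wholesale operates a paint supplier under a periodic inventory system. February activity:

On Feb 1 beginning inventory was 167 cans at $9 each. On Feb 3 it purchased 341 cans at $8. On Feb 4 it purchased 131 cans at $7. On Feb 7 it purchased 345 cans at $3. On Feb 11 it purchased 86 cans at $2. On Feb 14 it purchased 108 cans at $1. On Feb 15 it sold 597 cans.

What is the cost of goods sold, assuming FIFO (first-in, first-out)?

COGS = $4,854

Feb 15, 597 sold [FIFO — oldest first]: 167 @ $9 + 341 @ $8 + 89 @ $7 = $4,854
Ending inventory: 42 @ $7 + 345 @ $3 + 86 @ $2 + 108 @ $1 = $1,609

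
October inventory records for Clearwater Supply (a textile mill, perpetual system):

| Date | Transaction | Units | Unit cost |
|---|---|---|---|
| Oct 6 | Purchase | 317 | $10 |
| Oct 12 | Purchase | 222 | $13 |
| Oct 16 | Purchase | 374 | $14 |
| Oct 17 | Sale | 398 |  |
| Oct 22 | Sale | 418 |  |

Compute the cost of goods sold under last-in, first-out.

Oct 17, 398 sold [LIFO — newest first]: 374 @ $14 + 24 @ $13 = $5,548
Oct 22, 418 sold [LIFO — newest first]: 198 @ $13 + 220 @ $10 = $4,774
Total COGS = $5,548 + $4,774 = $10,322
Ending inventory: 97 @ $10 = $970
Check: goods available $11,292 = COGS $10,322 + ending $970

COGS = $10,322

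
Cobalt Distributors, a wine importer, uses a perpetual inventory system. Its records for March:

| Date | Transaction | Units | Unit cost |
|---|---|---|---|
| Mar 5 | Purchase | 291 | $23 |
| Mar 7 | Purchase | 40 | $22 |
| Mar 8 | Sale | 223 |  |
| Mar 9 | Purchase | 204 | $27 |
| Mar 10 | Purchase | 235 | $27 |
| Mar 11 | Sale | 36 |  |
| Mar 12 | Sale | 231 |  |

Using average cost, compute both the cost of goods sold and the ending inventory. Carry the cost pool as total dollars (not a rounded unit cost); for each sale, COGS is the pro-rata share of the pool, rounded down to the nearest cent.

COGS = $12,093.80; ending inventory = $7,332.20

After Mar 5: 291 on hand, pool $6,693.00 (≈ $23.0000 each)
After Mar 7: 331 on hand, pool $7,573.00 (≈ $22.8792 each)
Mar 8, sell 223: 223/331 × $7,573.00 → $5,102.05
After Mar 9: 312 on hand, pool $7,978.95 (≈ $25.5736 each)
After Mar 10: 547 on hand, pool $14,323.95 (≈ $26.1864 each)
Mar 11, sell 36: 36/547 × $14,323.95 → $942.70
Mar 12, sell 231: 231/511 × $13,381.25 → $6,049.05
Total COGS = $5,102.05 + $942.70 + $6,049.05 = $12,093.80
Ending inventory (cost pool remaining) = $7,332.20
Check: goods available $19,426.00 = COGS $12,093.80 + ending $7,332.20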